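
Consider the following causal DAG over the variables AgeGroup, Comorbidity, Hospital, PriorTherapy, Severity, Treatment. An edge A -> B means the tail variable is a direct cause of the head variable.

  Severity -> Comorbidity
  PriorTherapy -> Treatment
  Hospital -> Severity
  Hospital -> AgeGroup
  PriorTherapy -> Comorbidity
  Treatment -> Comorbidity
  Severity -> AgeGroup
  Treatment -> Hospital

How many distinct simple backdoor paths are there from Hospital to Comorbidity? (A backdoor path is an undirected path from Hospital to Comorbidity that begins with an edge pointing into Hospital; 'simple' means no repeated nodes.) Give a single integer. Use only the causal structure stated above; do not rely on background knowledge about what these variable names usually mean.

2

A backdoor path from Hospital to Comorbidity is any simple undirected path whose first edge points into Hospital (i.e. leaves Hospital via a parent).
Parents of Hospital: {Treatment}.
Enumerating:
  P1: Hospital <- Treatment <- PriorTherapy -> Comorbidity
  P2: Hospital <- Treatment -> Comorbidity
That exhausts the simple backdoor paths. Count: 2.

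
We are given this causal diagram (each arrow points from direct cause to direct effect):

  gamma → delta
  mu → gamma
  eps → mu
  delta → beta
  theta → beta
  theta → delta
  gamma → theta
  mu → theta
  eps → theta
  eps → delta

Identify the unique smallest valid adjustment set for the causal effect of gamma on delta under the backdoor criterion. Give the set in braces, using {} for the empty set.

{mu}

Variables eligible for adjustment (non-descendants of gamma, excluding gamma and delta): {eps, mu}.
Backdoor paths from gamma to delta:
  P1: gamma <- mu <- eps -> theta -> delta
  P2: gamma <- mu <- eps -> theta -> beta <- delta
  P3: gamma <- mu <- eps -> delta
  P4: gamma <- mu -> theta <- eps -> delta
  P5: gamma <- mu -> theta -> delta
  P6: gamma <- mu -> theta -> beta <- delta
The empty set is not sufficient: P1 (gamma <- mu <- eps -> theta -> delta) has no collider blocking it and no conditioned non-collider, so it is open.
Try {mu}:
  P1: blocked at chain node mu ∈ conditioning set.
  P2: blocked at chain node mu ∈ conditioning set.
  P3: blocked at chain node mu ∈ conditioning set.
  P4: blocked at fork node mu ∈ conditioning set.
  P5: blocked at fork node mu ∈ conditioning set.
  P6: blocked at fork node mu ∈ conditioning set.
{mu} contains no descendant of gamma and blocks every backdoor path.
No other singleton works — e.g. {eps} leaves P5 open — so {mu} is the unique smallest valid adjustment set.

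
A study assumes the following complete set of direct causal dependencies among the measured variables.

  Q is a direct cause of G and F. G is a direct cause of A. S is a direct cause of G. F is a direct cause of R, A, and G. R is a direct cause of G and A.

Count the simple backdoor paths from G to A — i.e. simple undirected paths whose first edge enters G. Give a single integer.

A backdoor path from G to A is any simple undirected path whose first edge points into G (i.e. leaves G via a parent).
Parents of G: {F, Q, R, S}.
Enumerating:
  P1: G <- Q -> F -> R -> A
  P2: G <- Q -> F -> A
  P3: G <- F -> R -> A
  P4: G <- F -> A
  P5: G <- R <- F -> A
  P6: G <- R -> A
That exhausts the simple backdoor paths. Count: 6.

6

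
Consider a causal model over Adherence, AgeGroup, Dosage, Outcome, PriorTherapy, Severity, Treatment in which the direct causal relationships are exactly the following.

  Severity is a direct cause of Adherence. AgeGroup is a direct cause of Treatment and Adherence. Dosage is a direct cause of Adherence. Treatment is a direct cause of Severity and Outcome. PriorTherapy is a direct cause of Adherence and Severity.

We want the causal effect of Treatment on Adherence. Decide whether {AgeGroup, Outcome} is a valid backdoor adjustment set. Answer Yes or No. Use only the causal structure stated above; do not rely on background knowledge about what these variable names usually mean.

No

Backdoor paths from Treatment to Adherence (paths whose first edge points into Treatment):
  P1: Treatment <- AgeGroup -> Adherence
Condition 1 (no descendant of Treatment in the set): FAILS — Outcome is a descendant of Treatment.
Condition 2 (every backdoor path blocked by {AgeGroup, Outcome}):
  P1: blocked at fork node AgeGroup ∈ conditioning set.
{AgeGroup, Outcome} does not satisfy the backdoor criterion.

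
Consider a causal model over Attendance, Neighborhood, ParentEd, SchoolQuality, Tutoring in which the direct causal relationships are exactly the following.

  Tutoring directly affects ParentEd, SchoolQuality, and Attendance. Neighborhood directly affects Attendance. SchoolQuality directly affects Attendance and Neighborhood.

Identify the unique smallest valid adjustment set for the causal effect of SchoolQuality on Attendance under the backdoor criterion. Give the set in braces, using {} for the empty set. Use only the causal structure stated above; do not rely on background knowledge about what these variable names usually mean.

{Tutoring}

Variables eligible for adjustment (non-descendants of SchoolQuality, excluding SchoolQuality and Attendance): {ParentEd, Tutoring}.
Backdoor paths from SchoolQuality to Attendance:
  P1: SchoolQuality <- Tutoring -> Attendance
The empty set is not sufficient: P1 (SchoolQuality <- Tutoring -> Attendance) has no collider blocking it and no conditioned non-collider, so it is open.
Try {Tutoring}:
  P1: blocked at fork node Tutoring ∈ conditioning set.
{Tutoring} contains no descendant of SchoolQuality and blocks every backdoor path.
No other singleton works — e.g. {ParentEd} leaves P1 open — so {Tutoring} is the unique smallest valid adjustment set.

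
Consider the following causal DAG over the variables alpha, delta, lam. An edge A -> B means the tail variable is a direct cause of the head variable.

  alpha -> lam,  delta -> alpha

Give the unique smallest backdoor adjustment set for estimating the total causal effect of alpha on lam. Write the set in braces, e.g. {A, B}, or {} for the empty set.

{}

Variables eligible for adjustment (non-descendants of alpha, excluding alpha and lam): {delta}.
Backdoor paths from alpha to lam:
  (none)
With no backdoor paths the empty set already satisfies the criterion, and it is trivially minimal.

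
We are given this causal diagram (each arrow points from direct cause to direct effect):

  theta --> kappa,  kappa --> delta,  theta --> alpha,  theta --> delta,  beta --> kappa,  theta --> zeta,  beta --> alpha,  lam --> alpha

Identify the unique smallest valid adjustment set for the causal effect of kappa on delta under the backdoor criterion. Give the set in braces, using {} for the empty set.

Variables eligible for adjustment (non-descendants of kappa, excluding kappa and delta): {alpha, beta, lam, theta, zeta}.
Backdoor paths from kappa to delta:
  P1: kappa <- beta -> alpha <- theta -> delta
  P2: kappa <- theta -> delta
The empty set is not sufficient: P2 (kappa <- theta -> delta) has no collider blocking it and no conditioned non-collider, so it is open.
Try {theta}:
  P1: blocked at collider alpha (neither it nor any descendant is in the conditioning set).
  P2: blocked at fork node theta ∈ conditioning set.
{theta} contains no descendant of kappa and blocks every backdoor path.
No other singleton works — e.g. {beta} leaves P2 open — so {theta} is the unique smallest valid adjustment set.

{theta}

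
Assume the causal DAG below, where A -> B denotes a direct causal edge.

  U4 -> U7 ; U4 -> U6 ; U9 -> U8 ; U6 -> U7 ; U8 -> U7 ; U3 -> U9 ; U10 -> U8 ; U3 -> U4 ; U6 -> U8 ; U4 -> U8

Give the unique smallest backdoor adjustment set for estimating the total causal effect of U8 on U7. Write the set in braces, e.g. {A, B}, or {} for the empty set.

Variables eligible for adjustment (non-descendants of U8, excluding U8 and U7): {U10, U3, U4, U6, U9}.
Backdoor paths from U8 to U7:
  P1: U8 <- U4 -> U6 -> U7
  P2: U8 <- U4 -> U7
  P3: U8 <- U9 <- U3 -> U4 -> U6 -> U7
  P4: U8 <- U9 <- U3 -> U4 -> U7
  P5: U8 <- U6 <- U4 -> U7
  P6: U8 <- U6 -> U7
The empty set is not sufficient: P1 (U8 <- U4 -> U6 -> U7) has no collider blocking it and no conditioned non-collider, so it is open.
Try {U4, U6}:
  P1: blocked at fork node U4 ∈ conditioning set.
  P2: blocked at fork node U4 ∈ conditioning set.
  P3: blocked at chain node U4 ∈ conditioning set.
  P4: blocked at chain node U4 ∈ conditioning set.
  P5: blocked at chain node U6 ∈ conditioning set.
  P6: blocked at fork node U6 ∈ conditioning set.
{U4, U6} contains no descendant of U8 and blocks every backdoor path.
Every element of {U4, U6} is needed (dropping U4 leaves P2 open; dropping U6 leaves P6 open), so no proper subset is valid.
Among all size-2 subsets of the eligible variables, only {U4, U6} blocks every backdoor path, so it is the unique smallest valid adjustment set.

{U4, U6}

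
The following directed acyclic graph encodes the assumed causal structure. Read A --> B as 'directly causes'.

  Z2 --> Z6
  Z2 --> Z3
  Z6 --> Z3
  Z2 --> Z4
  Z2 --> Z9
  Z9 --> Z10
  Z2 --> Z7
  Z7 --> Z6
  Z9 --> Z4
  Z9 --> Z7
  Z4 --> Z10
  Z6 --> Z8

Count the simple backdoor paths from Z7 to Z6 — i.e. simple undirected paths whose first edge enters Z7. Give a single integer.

8

A backdoor path from Z7 to Z6 is any simple undirected path whose first edge points into Z7 (i.e. leaves Z7 via a parent).
Parents of Z7: {Z2, Z9}.
Enumerating:
  P1: Z7 <- Z2 -> Z6
  P2: Z7 <- Z2 -> Z3 <- Z6
  P3: Z7 <- Z9 <- Z2 -> Z6
  P4: Z7 <- Z9 <- Z2 -> Z3 <- Z6
  P5: Z7 <- Z9 -> Z4 <- Z2 -> Z6
  P6: Z7 <- Z9 -> Z4 <- Z2 -> Z3 <- Z6
  P7: Z7 <- Z9 -> Z10 <- Z4 <- Z2 -> Z6
  P8: Z7 <- Z9 -> Z10 <- Z4 <- Z2 -> Z3 <- Z6
That exhausts the simple backdoor paths. Count: 8.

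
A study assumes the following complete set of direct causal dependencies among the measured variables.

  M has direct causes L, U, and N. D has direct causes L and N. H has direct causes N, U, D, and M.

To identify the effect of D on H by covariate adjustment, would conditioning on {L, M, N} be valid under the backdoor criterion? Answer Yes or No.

Yes

Backdoor paths from D to H (paths whose first edge points into D):
  P1: D <- N -> M <- U -> H
  P2: D <- N -> M -> H
  P3: D <- N -> H
  P4: D <- L -> M <- N -> H
  P5: D <- L -> M <- U -> H
  P6: D <- L -> M -> H
Condition 1 (no descendant of D in the set): holds — descendants of D are {H}; none are in {L, M, N}.
Condition 2 (every backdoor path blocked by {L, M, N}):
  P1: blocked at fork node N ∈ conditioning set.
  P2: blocked at fork node N ∈ conditioning set.
  P3: blocked at fork node N ∈ conditioning set.
  P4: blocked at fork node L ∈ conditioning set.
  P5: blocked at fork node L ∈ conditioning set.
  P6: blocked at fork node L ∈ conditioning set.
{L, M, N} satisfies the backdoor criterion.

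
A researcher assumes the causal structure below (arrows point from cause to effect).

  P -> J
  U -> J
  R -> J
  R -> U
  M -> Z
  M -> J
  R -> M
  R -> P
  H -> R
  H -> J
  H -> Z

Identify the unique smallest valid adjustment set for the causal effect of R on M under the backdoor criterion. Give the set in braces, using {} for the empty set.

{}

Variables eligible for adjustment (non-descendants of R, excluding R and M): {H}.
Backdoor paths from R to M:
  P1: R <- H -> J <- M
  P2: R <- H -> Z <- M
Each backdoor path contains an unconditioned collider, so every path is already blocked with the empty conditioning set:
  P1: blocked at collider J (neither it nor any descendant is in the conditioning set).
  P2: blocked at collider Z (neither it nor any descendant is in the conditioning set).
The empty set is therefore the unique smallest valid set.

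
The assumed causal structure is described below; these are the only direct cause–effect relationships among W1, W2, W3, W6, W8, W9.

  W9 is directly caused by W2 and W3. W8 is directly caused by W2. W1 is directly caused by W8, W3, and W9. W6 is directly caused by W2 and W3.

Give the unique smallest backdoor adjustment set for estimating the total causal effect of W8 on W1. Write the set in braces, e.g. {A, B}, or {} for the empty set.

{W2}

Variables eligible for adjustment (non-descendants of W8, excluding W8 and W1): {W2, W3, W6, W9}.
Backdoor paths from W8 to W1:
  P1: W8 <- W2 -> W9 <- W3 -> W1
  P2: W8 <- W2 -> W9 -> W1
  P3: W8 <- W2 -> W6 <- W3 -> W9 -> W1
  P4: W8 <- W2 -> W6 <- W3 -> W1
The empty set is not sufficient: P2 (W8 <- W2 -> W9 -> W1) has no collider blocking it and no conditioned non-collider, so it is open.
Try {W2}:
  P1: blocked at fork node W2 ∈ conditioning set.
  P2: blocked at fork node W2 ∈ conditioning set.
  P3: blocked at fork node W2 ∈ conditioning set.
  P4: blocked at fork node W2 ∈ conditioning set.
{W2} contains no descendant of W8 and blocks every backdoor path.
No other singleton works — e.g. {W3} leaves P2 open — so {W2} is the unique smallest valid adjustment set.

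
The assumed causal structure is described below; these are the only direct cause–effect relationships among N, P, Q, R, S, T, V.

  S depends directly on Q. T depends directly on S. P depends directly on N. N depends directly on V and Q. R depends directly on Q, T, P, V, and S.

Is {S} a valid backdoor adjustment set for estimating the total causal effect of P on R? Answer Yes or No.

No

Backdoor paths from P to R (paths whose first edge points into P):
  P1: P <- N <- V -> R
  P2: P <- N <- Q -> S -> T -> R
  P3: P <- N <- Q -> S -> R
  P4: P <- N <- Q -> R
Condition 1 (no descendant of P in the set): holds — descendants of P are {R}; none are in {S}.
Condition 2 (every backdoor path blocked by {S}):
  P1: open — no interior node is in the conditioning set.
  P2: blocked at chain node S ∈ conditioning set.
  P3: blocked at chain node S ∈ conditioning set.
  P4: open — no interior node is in the conditioning set.
{S} does not satisfy the backdoor criterion.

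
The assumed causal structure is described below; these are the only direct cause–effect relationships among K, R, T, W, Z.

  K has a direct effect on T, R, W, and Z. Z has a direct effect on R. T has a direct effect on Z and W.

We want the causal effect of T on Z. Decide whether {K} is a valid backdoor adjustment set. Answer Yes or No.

Backdoor paths from T to Z (paths whose first edge points into T):
  P1: T <- K -> Z
  P2: T <- K -> R <- Z
Condition 1 (no descendant of T in the set): holds — descendants of T are {R, W, Z}; none are in {K}.
Condition 2 (every backdoor path blocked by {K}):
  P1: blocked at fork node K ∈ conditioning set.
  P2: blocked at fork node K ∈ conditioning set.
{K} satisfies the backdoor criterion.

Yes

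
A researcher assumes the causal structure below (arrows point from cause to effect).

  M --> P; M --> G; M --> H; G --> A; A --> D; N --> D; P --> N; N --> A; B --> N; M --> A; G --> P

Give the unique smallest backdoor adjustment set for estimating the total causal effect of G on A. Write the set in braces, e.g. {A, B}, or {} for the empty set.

{M}

Variables eligible for adjustment (non-descendants of G, excluding G and A): {B, H, M}.
Backdoor paths from G to A:
  P1: G <- M -> P -> N -> A
  P2: G <- M -> P -> N -> D <- A
  P3: G <- M -> A
The empty set is not sufficient: P1 (G <- M -> P -> N -> A) has no collider blocking it and no conditioned non-collider, so it is open.
Try {M}:
  P1: blocked at fork node M ∈ conditioning set.
  P2: blocked at fork node M ∈ conditioning set.
  P3: blocked at fork node M ∈ conditioning set.
{M} contains no descendant of G and blocks every backdoor path.
No other singleton works — e.g. {H} leaves P1 open — so {M} is the unique smallest valid adjustment set.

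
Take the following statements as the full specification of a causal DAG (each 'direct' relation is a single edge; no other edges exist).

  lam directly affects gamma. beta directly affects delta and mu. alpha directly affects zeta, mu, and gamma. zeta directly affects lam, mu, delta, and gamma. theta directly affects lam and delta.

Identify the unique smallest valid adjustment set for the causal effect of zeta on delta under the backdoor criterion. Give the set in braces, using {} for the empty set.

Variables eligible for adjustment (non-descendants of zeta, excluding zeta and delta): {alpha, beta, theta}.
Backdoor paths from zeta to delta:
  P1: zeta <- alpha -> gamma <- lam <- theta -> delta
  P2: zeta <- alpha -> mu <- beta -> delta
Each backdoor path contains an unconditioned collider, so every path is already blocked with the empty conditioning set:
  P1: blocked at collider gamma (neither it nor any descendant is in the conditioning set).
  P2: blocked at collider mu (neither it nor any descendant is in the conditioning set).
The empty set is therefore the unique smallest valid set.

{}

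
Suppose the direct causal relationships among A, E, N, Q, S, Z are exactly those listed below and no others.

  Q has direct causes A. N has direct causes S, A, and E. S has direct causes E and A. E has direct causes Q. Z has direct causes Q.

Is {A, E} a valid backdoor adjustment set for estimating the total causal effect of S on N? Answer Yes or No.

Yes

Backdoor paths from S to N (paths whose first edge points into S):
  P1: S <- A -> Q -> E -> N
  P2: S <- A -> N
  P3: S <- E <- Q <- A -> N
  P4: S <- E -> N
Condition 1 (no descendant of S in the set): holds — descendants of S are {N}; none are in {A, E}.
Condition 2 (every backdoor path blocked by {A, E}):
  P1: blocked at fork node A ∈ conditioning set.
  P2: blocked at fork node A ∈ conditioning set.
  P3: blocked at chain node E ∈ conditioning set.
  P4: blocked at fork node E ∈ conditioning set.
{A, E} satisfies the backdoor criterion.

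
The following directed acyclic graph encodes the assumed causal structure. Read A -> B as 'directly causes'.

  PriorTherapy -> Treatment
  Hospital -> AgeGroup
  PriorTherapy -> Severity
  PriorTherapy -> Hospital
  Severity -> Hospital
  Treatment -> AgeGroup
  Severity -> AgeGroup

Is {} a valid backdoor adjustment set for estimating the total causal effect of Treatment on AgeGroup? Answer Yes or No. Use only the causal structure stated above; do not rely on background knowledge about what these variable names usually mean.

Backdoor paths from Treatment to AgeGroup (paths whose first edge points into Treatment):
  P1: Treatment <- PriorTherapy -> Severity -> Hospital -> AgeGroup
  P2: Treatment <- PriorTherapy -> Severity -> AgeGroup
  P3: Treatment <- PriorTherapy -> Hospital <- Severity -> AgeGroup
  P4: Treatment <- PriorTherapy -> Hospital -> AgeGroup
Condition 1 (no descendant of Treatment in the set): holds — descendants of Treatment are {AgeGroup}; none are in {}.
Condition 2 (every backdoor path blocked by {}):
  P1: open — no interior node is in the conditioning set.
  P2: open — no interior node is in the conditioning set.
  P3: blocked at collider Hospital (neither it nor any descendant is in the conditioning set).
  P4: open — no interior node is in the conditioning set.
{} does not satisfy the backdoor criterion.

No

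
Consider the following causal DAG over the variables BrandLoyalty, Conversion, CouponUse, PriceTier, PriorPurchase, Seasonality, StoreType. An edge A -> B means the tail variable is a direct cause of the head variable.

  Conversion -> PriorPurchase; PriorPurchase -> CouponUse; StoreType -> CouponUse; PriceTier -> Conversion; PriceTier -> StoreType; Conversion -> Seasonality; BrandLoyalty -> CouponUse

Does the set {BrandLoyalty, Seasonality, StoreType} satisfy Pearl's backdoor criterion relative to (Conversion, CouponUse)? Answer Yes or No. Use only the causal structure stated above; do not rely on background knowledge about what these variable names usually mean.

No

Backdoor paths from Conversion to CouponUse (paths whose first edge points into Conversion):
  P1: Conversion <- PriceTier -> StoreType -> CouponUse
Condition 1 (no descendant of Conversion in the set): FAILS — Seasonality is a descendant of Conversion.
Condition 2 (every backdoor path blocked by {BrandLoyalty, Seasonality, StoreType}):
  P1: blocked at chain node StoreType ∈ conditioning set.
{BrandLoyalty, Seasonality, StoreType} does not satisfy the backdoor criterion.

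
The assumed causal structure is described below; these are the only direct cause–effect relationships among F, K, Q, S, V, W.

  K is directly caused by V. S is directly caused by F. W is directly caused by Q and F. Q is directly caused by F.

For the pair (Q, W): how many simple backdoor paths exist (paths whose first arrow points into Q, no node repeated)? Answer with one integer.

1

A backdoor path from Q to W is any simple undirected path whose first edge points into Q (i.e. leaves Q via a parent).
Parents of Q: {F}.
Enumerating:
  P1: Q <- F -> W
That exhausts the simple backdoor paths. Count: 1.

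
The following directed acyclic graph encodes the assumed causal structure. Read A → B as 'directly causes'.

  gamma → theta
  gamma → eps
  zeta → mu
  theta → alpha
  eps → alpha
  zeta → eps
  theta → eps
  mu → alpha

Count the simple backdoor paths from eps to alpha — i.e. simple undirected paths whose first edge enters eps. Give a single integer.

A backdoor path from eps to alpha is any simple undirected path whose first edge points into eps (i.e. leaves eps via a parent).
Parents of eps: {gamma, theta, zeta}.
Enumerating:
  P1: eps <- gamma -> theta -> alpha
  P2: eps <- zeta -> mu -> alpha
  P3: eps <- theta -> alpha
That exhausts the simple backdoor paths. Count: 3.

3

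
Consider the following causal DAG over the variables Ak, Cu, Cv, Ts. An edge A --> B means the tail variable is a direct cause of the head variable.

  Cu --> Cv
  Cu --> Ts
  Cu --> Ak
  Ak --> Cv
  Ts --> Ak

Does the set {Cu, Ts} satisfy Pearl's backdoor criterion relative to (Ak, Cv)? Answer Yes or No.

Yes

Backdoor paths from Ak to Cv (paths whose first edge points into Ak):
  P1: Ak <- Cu -> Cv
  P2: Ak <- Ts <- Cu -> Cv
Condition 1 (no descendant of Ak in the set): holds — descendants of Ak are {Cv}; none are in {Cu, Ts}.
Condition 2 (every backdoor path blocked by {Cu, Ts}):
  P1: blocked at fork node Cu ∈ conditioning set.
  P2: blocked at chain node Ts ∈ conditioning set.
{Cu, Ts} satisfies the backdoor criterion.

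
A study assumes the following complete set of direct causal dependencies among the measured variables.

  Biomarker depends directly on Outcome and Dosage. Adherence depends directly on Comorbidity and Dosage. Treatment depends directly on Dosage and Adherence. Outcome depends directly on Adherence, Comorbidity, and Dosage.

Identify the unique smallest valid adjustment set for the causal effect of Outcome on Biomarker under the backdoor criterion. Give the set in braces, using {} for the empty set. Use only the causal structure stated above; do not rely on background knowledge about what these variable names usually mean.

Variables eligible for adjustment (non-descendants of Outcome, excluding Outcome and Biomarker): {Adherence, Comorbidity, Dosage, Treatment}.
Backdoor paths from Outcome to Biomarker:
  P1: Outcome <- Dosage -> Biomarker
  P2: Outcome <- Comorbidity -> Adherence <- Dosage -> Biomarker
  P3: Outcome <- Comorbidity -> Adherence -> Treatment <- Dosage -> Biomarker
  P4: Outcome <- Adherence <- Dosage -> Biomarker
  P5: Outcome <- Adherence -> Treatment <- Dosage -> Biomarker
The empty set is not sufficient: P1 (Outcome <- Dosage -> Biomarker) has no collider blocking it and no conditioned non-collider, so it is open.
Try {Dosage}:
  P1: blocked at fork node Dosage ∈ conditioning set.
  P2: blocked at collider Adherence (neither it nor any descendant is in the conditioning set).
  P3: blocked at collider Treatment (neither it nor any descendant is in the conditioning set).
  P4: blocked at fork node Dosage ∈ conditioning set.
  P5: blocked at collider Treatment (neither it nor any descendant is in the conditioning set).
{Dosage} contains no descendant of Outcome and blocks every backdoor path.
No other singleton works — e.g. {Comorbidity} leaves P1 open — so {Dosage} is the unique smallest valid adjustment set.

{Dosage}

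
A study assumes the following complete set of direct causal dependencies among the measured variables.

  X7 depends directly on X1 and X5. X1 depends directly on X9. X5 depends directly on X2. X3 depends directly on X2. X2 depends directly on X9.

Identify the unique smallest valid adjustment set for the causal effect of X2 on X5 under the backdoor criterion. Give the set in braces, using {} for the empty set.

{}

Variables eligible for adjustment (non-descendants of X2, excluding X2 and X5): {X1, X9}.
Backdoor paths from X2 to X5:
  P1: X2 <- X9 -> X1 -> X7 <- X5
Each backdoor path contains an unconditioned collider, so every path is already blocked with the empty conditioning set:
  P1: blocked at collider X7 (neither it nor any descendant is in the conditioning set).
The empty set is therefore the unique smallest valid set.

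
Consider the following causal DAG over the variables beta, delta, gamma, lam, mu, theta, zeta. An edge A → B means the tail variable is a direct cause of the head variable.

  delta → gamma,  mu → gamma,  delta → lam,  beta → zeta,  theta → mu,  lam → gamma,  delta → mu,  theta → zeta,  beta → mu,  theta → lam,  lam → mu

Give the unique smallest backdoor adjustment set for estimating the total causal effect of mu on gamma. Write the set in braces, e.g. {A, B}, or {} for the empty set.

Variables eligible for adjustment (non-descendants of mu, excluding mu and gamma): {beta, delta, lam, theta, zeta}.
Backdoor paths from mu to gamma:
  P1: mu <- delta -> lam -> gamma
  P2: mu <- delta -> gamma
  P3: mu <- theta -> lam <- delta -> gamma
  P4: mu <- theta -> lam -> gamma
  P5: mu <- beta -> zeta <- theta -> lam <- delta -> gamma
  P6: mu <- beta -> zeta <- theta -> lam -> gamma
  P7: mu <- lam <- delta -> gamma
  P8: mu <- lam -> gamma
The empty set is not sufficient: P1 (mu <- delta -> lam -> gamma) has no collider blocking it and no conditioned non-collider, so it is open.
Try {delta, lam}:
  P1: blocked at fork node delta ∈ conditioning set.
  P2: blocked at fork node delta ∈ conditioning set.
  P3: blocked at fork node delta ∈ conditioning set.
  P4: blocked at chain node lam ∈ conditioning set.
  P5: blocked at collider zeta (neither it nor any descendant is in the conditioning set).
  P6: blocked at collider zeta (neither it nor any descendant is in the conditioning set).
  P7: blocked at chain node lam ∈ conditioning set.
  P8: blocked at fork node lam ∈ conditioning set.
{delta, lam} contains no descendant of mu and blocks every backdoor path.
Every element of {delta, lam} is needed (dropping delta leaves P2 open; dropping lam leaves P4 open), so no proper subset is valid.
Among all size-2 subsets of the eligible variables, only {delta, lam} blocks every backdoor path, so it is the unique smallest valid adjustment set.

{delta, lam}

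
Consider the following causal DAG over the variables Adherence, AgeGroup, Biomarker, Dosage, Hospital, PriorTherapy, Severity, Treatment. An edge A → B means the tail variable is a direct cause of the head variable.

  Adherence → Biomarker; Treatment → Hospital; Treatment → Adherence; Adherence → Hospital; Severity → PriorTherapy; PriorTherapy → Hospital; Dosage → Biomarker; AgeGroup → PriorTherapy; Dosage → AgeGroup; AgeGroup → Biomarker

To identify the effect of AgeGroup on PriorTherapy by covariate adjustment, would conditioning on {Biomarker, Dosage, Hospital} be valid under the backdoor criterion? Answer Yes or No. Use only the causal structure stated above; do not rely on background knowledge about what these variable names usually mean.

Backdoor paths from AgeGroup to PriorTherapy (paths whose first edge points into AgeGroup):
  P1: AgeGroup <- Dosage -> Biomarker <- Adherence <- Treatment -> Hospital <- PriorTherapy
  P2: AgeGroup <- Dosage -> Biomarker <- Adherence -> Hospital <- PriorTherapy
Condition 1 (no descendant of AgeGroup in the set): FAILS — Biomarker and Hospital are descendants of AgeGroup.
Condition 2 (every backdoor path blocked by {Biomarker, Dosage, Hospital}):
  P1: blocked at fork node Dosage ∈ conditioning set.
  P2: blocked at fork node Dosage ∈ conditioning set.
{Biomarker, Dosage, Hospital} does not satisfy the backdoor criterion.

No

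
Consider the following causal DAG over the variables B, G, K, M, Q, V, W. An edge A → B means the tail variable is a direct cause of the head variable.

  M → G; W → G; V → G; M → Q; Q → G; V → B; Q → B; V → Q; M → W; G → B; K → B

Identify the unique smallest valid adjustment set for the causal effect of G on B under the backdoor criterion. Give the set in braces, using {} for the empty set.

Variables eligible for adjustment (non-descendants of G, excluding G and B): {K, M, Q, V, W}.
Backdoor paths from G to B:
  P1: G <- V -> Q -> B
  P2: G <- V -> B
  P3: G <- M -> Q <- V -> B
  P4: G <- M -> Q -> B
  P5: G <- W <- M -> Q <- V -> B
  P6: G <- W <- M -> Q -> B
  P7: G <- Q <- V -> B
  P8: G <- Q -> B
The empty set is not sufficient: P1 (G <- V -> Q -> B) has no collider blocking it and no conditioned non-collider, so it is open.
Try {Q, V}:
  P1: blocked at fork node V ∈ conditioning set.
  P2: blocked at fork node V ∈ conditioning set.
  P3: blocked at fork node V ∈ conditioning set.
  P4: blocked at chain node Q ∈ conditioning set.
  P5: blocked at fork node V ∈ conditioning set.
  P6: blocked at chain node Q ∈ conditioning set.
  P7: blocked at chain node Q ∈ conditioning set.
  P8: blocked at fork node Q ∈ conditioning set.
{Q, V} contains no descendant of G and blocks every backdoor path.
Every element of {Q, V} is needed (dropping Q leaves P4 open; dropping V leaves P2 open), so no proper subset is valid.
Among all size-2 subsets of the eligible variables, only {Q, V} blocks every backdoor path, so it is the unique smallest valid adjustment set.

{Q, V}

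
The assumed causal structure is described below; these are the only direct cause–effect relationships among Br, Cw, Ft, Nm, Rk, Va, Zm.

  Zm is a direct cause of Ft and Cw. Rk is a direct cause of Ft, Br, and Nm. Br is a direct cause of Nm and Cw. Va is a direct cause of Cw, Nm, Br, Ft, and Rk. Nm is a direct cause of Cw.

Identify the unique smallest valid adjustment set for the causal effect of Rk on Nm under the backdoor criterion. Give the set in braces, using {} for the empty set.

Variables eligible for adjustment (non-descendants of Rk, excluding Rk and Nm): {Va, Zm}.
Backdoor paths from Rk to Nm:
  P1: Rk <- Va -> Ft <- Zm -> Cw <- Br -> Nm
  P2: Rk <- Va -> Ft <- Zm -> Cw <- Nm
  P3: Rk <- Va -> Br -> Nm
  P4: Rk <- Va -> Br -> Cw <- Nm
  P5: Rk <- Va -> Nm
  P6: Rk <- Va -> Cw <- Br -> Nm
  P7: Rk <- Va -> Cw <- Nm
The empty set is not sufficient: P3 (Rk <- Va -> Br -> Nm) has no collider blocking it and no conditioned non-collider, so it is open.
Try {Va}:
  P1: blocked at fork node Va ∈ conditioning set.
  P2: blocked at fork node Va ∈ conditioning set.
  P3: blocked at fork node Va ∈ conditioning set.
  P4: blocked at fork node Va ∈ conditioning set.
  P5: blocked at fork node Va ∈ conditioning set.
  P6: blocked at fork node Va ∈ conditioning set.
  P7: blocked at fork node Va ∈ conditioning set.
{Va} contains no descendant of Rk and blocks every backdoor path.
No other singleton works — e.g. {Zm} leaves P3 open — so {Va} is the unique smallest valid adjustment set.

{Va}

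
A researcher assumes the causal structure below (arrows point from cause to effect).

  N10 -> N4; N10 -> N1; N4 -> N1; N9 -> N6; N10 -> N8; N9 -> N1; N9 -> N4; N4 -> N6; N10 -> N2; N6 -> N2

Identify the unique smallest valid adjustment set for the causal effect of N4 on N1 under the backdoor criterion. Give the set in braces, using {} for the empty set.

Variables eligible for adjustment (non-descendants of N4, excluding N4 and N1): {N10, N8, N9}.
Backdoor paths from N4 to N1:
  P1: N4 <- N10 -> N1
  P2: N4 <- N10 -> N2 <- N6 <- N9 -> N1
  P3: N4 <- N9 -> N6 -> N2 <- N10 -> N1
  P4: N4 <- N9 -> N1
The empty set is not sufficient: P1 (N4 <- N10 -> N1) has no collider blocking it and no conditioned non-collider, so it is open.
Try {N10, N9}:
  P1: blocked at fork node N10 ∈ conditioning set.
  P2: blocked at fork node N10 ∈ conditioning set.
  P3: blocked at fork node N9 ∈ conditioning set.
  P4: blocked at fork node N9 ∈ conditioning set.
{N10, N9} contains no descendant of N4 and blocks every backdoor path.
Every element of {N10, N9} is needed (dropping N10 leaves P1 open; dropping N9 leaves P4 open), so no proper subset is valid.
Among all size-2 subsets of the eligible variables, only {N10, N9} blocks every backdoor path, so it is the unique smallest valid adjustment set.

{N10, N9}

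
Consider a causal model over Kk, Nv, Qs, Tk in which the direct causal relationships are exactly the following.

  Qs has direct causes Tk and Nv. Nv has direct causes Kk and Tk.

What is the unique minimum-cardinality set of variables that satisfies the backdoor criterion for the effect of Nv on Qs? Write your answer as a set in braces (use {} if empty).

{Tk}

Variables eligible for adjustment (non-descendants of Nv, excluding Nv and Qs): {Kk, Tk}.
Backdoor paths from Nv to Qs:
  P1: Nv <- Tk -> Qs
The empty set is not sufficient: P1 (Nv <- Tk -> Qs) has no collider blocking it and no conditioned non-collider, so it is open.
Try {Tk}:
  P1: blocked at fork node Tk ∈ conditioning set.
{Tk} contains no descendant of Nv and blocks every backdoor path.
No other singleton works — e.g. {Kk} leaves P1 open — so {Tk} is the unique smallest valid adjustment set.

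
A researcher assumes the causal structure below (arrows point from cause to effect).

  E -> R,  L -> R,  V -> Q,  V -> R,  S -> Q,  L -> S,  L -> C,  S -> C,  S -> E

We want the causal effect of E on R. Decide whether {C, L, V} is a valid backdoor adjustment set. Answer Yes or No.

Backdoor paths from E to R (paths whose first edge points into E):
  P1: E <- S <- L -> R
  P2: E <- S -> C <- L -> R
  P3: E <- S -> Q <- V -> R
Condition 1 (no descendant of E in the set): holds — descendants of E are {R}; none are in {C, L, V}.
Condition 2 (every backdoor path blocked by {C, L, V}):
  P1: blocked at fork node L ∈ conditioning set.
  P2: blocked at fork node L ∈ conditioning set.
  P3: blocked at collider Q (neither it nor any descendant is in the conditioning set).
{C, L, V} satisfies the backdoor criterion.

Yes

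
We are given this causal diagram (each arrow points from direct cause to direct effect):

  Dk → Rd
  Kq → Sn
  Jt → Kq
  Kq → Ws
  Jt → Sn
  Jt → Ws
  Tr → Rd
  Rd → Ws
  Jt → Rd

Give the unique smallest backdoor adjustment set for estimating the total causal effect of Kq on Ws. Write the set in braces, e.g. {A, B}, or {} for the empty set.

Variables eligible for adjustment (non-descendants of Kq, excluding Kq and Ws): {Dk, Jt, Rd, Tr}.
Backdoor paths from Kq to Ws:
  P1: Kq <- Jt -> Rd -> Ws
  P2: Kq <- Jt -> Ws
The empty set is not sufficient: P1 (Kq <- Jt -> Rd -> Ws) has no collider blocking it and no conditioned non-collider, so it is open.
Try {Jt}:
  P1: blocked at fork node Jt ∈ conditioning set.
  P2: blocked at fork node Jt ∈ conditioning set.
{Jt} contains no descendant of Kq and blocks every backdoor path.
No other singleton works — e.g. {Tr} leaves P1 open — so {Jt} is the unique smallest valid adjustment set.

{Jt}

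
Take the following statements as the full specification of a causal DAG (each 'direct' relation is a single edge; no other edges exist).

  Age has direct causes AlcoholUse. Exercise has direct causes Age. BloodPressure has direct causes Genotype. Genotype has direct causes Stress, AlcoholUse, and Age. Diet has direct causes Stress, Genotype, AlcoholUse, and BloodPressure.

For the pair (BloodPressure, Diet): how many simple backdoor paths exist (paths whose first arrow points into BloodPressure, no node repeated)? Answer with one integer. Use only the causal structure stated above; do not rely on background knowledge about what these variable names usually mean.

A backdoor path from BloodPressure to Diet is any simple undirected path whose first edge points into BloodPressure (i.e. leaves BloodPressure via a parent).
Parents of BloodPressure: {Genotype}.
Enumerating:
  P1: BloodPressure <- Genotype <- AlcoholUse -> Diet
  P2: BloodPressure <- Genotype <- Age <- AlcoholUse -> Diet
  P3: BloodPressure <- Genotype <- Stress -> Diet
  P4: BloodPressure <- Genotype -> Diet
That exhausts the simple backdoor paths. Count: 4.

4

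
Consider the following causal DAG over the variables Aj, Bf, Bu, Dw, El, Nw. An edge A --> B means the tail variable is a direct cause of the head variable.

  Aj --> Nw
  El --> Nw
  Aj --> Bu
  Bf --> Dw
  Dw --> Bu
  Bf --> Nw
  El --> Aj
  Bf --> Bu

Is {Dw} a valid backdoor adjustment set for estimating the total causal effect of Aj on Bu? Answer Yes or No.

Backdoor paths from Aj to Bu (paths whose first edge points into Aj):
  P1: Aj <- El -> Nw <- Bf -> Dw -> Bu
  P2: Aj <- El -> Nw <- Bf -> Bu
Condition 1 (no descendant of Aj in the set): holds — descendants of Aj are {Bu, Nw}; none are in {Dw}.
Condition 2 (every backdoor path blocked by {Dw}):
  P1: blocked at collider Nw (neither it nor any descendant is in the conditioning set).
  P2: blocked at collider Nw (neither it nor any descendant is in the conditioning set).
{Dw} satisfies the backdoor criterion.

Yes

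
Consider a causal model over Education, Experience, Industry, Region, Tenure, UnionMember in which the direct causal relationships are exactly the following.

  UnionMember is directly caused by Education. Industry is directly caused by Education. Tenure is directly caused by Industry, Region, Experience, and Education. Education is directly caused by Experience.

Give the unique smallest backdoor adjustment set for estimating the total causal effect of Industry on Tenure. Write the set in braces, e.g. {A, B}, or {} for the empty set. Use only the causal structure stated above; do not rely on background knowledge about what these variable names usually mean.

{Education}

Variables eligible for adjustment (non-descendants of Industry, excluding Industry and Tenure): {Education, Experience, Region, UnionMember}.
Backdoor paths from Industry to Tenure:
  P1: Industry <- Education <- Experience -> Tenure
  P2: Industry <- Education -> Tenure
The empty set is not sufficient: P1 (Industry <- Education <- Experience -> Tenure) has no collider blocking it and no conditioned non-collider, so it is open.
Try {Education}:
  P1: blocked at chain node Education ∈ conditioning set.
  P2: blocked at fork node Education ∈ conditioning set.
{Education} contains no descendant of Industry and blocks every backdoor path.
No other singleton works — e.g. {Experience} leaves P2 open — so {Education} is the unique smallest valid adjustment set.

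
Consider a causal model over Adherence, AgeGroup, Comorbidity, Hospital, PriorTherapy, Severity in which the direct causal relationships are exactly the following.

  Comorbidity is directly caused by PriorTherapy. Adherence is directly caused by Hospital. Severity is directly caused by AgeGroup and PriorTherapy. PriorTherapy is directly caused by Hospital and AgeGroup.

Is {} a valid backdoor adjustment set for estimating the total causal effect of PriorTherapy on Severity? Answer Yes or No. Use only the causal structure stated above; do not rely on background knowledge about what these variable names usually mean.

No

Backdoor paths from PriorTherapy to Severity (paths whose first edge points into PriorTherapy):
  P1: PriorTherapy <- AgeGroup -> Severity
Condition 1 (no descendant of PriorTherapy in the set): holds — descendants of PriorTherapy are {Comorbidity, Severity}; none are in {}.
Condition 2 (every backdoor path blocked by {}):
  P1: open — no interior node is in the conditioning set.
{} does not satisfy the backdoor criterion.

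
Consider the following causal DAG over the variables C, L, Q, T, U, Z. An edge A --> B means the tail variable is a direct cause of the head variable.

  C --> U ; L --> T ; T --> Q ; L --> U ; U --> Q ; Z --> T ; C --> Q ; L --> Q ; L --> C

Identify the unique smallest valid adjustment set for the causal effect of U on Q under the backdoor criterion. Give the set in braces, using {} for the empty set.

{C, L}

Variables eligible for adjustment (non-descendants of U, excluding U and Q): {C, L, T, Z}.
Backdoor paths from U to Q:
  P1: U <- L -> T -> Q
  P2: U <- L -> C -> Q
  P3: U <- L -> Q
  P4: U <- C <- L -> T -> Q
  P5: U <- C <- L -> Q
  P6: U <- C -> Q
The empty set is not sufficient: P1 (U <- L -> T -> Q) has no collider blocking it and no conditioned non-collider, so it is open.
Try {C, L}:
  P1: blocked at fork node L ∈ conditioning set.
  P2: blocked at fork node L ∈ conditioning set.
  P3: blocked at fork node L ∈ conditioning set.
  P4: blocked at chain node C ∈ conditioning set.
  P5: blocked at chain node C ∈ conditioning set.
  P6: blocked at fork node C ∈ conditioning set.
{C, L} contains no descendant of U and blocks every backdoor path.
Every element of {C, L} is needed (dropping C leaves P6 open; dropping L leaves P1 open), so no proper subset is valid.
Among all size-2 subsets of the eligible variables, only {C, L} blocks every backdoor path, so it is the unique smallest valid adjustment set.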